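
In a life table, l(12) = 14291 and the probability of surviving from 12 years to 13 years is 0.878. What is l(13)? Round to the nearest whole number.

12547

l(13) = l(12) × p = 14291 × 0.878 = 12547.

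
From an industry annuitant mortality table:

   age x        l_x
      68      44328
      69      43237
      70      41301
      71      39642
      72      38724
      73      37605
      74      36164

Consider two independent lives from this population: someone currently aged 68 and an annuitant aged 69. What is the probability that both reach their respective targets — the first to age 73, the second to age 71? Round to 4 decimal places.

p₁ = l_73/l_68 = 37605/44328 = 0.848335; p₂ = l_71/l_69 = 39642/43237 = 0.916854.
P(both) = p₁ × p₂ = 0.848335 × 0.916854 = 0.777799.

0.7778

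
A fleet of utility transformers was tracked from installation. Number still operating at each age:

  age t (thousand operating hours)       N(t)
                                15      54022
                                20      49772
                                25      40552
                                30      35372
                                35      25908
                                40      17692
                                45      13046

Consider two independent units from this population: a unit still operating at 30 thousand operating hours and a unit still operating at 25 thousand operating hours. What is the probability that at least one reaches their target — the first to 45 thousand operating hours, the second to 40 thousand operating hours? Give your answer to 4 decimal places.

p₁ = N(45)/N(30) = 13046/35372 = 0.368823; p₂ = N(40)/N(25) = 17692/40552 = 0.436279.
P(at least one) = 1 − (1−p₁)(1−p₂) = 1 − 0.631177 × 0.563721 = 0.644192.

0.6442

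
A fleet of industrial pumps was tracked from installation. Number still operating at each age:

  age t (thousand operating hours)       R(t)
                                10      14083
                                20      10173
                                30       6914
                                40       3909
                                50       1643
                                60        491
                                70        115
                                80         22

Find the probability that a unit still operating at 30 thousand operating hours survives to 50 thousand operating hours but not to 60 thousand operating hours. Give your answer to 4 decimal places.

This is the probability of reaching 50 but not 60, conditional on being operational at 30: (R(50) − R(60)) / R(30).
= (1643 − 491) / 6914 = 1152 / 6914 = 0.166618.

0.1666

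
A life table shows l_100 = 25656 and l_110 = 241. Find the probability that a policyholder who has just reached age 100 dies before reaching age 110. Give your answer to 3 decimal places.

0.991

P(die before 110 | alive at 100) = 1 − l_110/l_100 = 1 − 241/25656 = (25415)/25656 = 0.990606.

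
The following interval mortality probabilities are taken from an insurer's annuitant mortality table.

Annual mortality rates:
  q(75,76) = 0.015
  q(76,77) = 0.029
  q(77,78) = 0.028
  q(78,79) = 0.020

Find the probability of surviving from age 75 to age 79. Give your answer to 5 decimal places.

0.91106

Chaining the interval survival probabilities: (1 − 0.015) × (1 − 0.029) × (1 − 0.028) × (1 − 0.020).
= 0.985 × 0.971 × 0.972 × 0.980 = 0.911062.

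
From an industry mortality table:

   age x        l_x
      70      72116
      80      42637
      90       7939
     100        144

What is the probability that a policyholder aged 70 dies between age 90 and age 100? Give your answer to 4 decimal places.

This is the probability of reaching 90 but not 100, conditional on being alive at 70: (l_90 − l_100) / l_70.
= (7939 − 144) / 72116 = 7795 / 72116 = 0.108090.

0.1081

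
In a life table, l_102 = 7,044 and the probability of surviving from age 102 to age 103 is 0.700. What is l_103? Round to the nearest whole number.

l_103 = l_102 × p = 7,044 × 0.700 = 4931.

4931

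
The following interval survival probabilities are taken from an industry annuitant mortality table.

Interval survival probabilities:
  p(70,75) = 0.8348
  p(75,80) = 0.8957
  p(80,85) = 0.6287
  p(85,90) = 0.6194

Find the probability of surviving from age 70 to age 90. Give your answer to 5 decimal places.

Chaining the interval survival probabilities: 0.8348 × 0.8957 × 0.6287 × 0.6194.
= 0.291179.

0.29118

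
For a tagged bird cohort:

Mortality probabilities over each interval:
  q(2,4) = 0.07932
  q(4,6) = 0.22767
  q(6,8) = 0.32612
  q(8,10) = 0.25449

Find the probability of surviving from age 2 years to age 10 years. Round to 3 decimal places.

0.357

Chaining the interval survival probabilities: (1 − 0.07932) × (1 − 0.22767) × (1 − 0.32612) × (1 − 0.25449).
= 0.92068 × 0.77233 × 0.67388 × 0.74551 = 0.357230.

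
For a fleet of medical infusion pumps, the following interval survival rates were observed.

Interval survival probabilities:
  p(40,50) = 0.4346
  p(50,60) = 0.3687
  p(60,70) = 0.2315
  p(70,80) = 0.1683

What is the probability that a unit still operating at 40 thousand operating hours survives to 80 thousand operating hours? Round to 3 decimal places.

Chaining the interval survival probabilities: 0.4346 × 0.3687 × 0.2315 × 0.1683.
= 0.006243.

0.006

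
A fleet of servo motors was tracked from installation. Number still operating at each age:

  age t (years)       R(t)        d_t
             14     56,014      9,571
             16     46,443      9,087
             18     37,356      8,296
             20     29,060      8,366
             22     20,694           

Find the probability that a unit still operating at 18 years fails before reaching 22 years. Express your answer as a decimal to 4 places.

0.4460

P(fail before 22 | operational at 18) = 1 − R(22)/R(18) = 1 − 20,694/37,356 = (16,662)/37,356 = 0.446033.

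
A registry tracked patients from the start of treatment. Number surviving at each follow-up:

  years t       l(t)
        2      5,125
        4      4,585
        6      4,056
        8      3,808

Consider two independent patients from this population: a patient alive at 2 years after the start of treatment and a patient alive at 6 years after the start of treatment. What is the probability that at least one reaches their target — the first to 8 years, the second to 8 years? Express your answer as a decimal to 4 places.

0.9843

p₁ = l(8)/l(2) = 3,808/5,125 = 0.743024; p₂ = l(8)/l(6) = 3,808/4,056 = 0.938856.
P(at least one) = 1 − (1−p₁)(1−p₂) = 1 − 0.256976 × 0.061144 = 0.984287.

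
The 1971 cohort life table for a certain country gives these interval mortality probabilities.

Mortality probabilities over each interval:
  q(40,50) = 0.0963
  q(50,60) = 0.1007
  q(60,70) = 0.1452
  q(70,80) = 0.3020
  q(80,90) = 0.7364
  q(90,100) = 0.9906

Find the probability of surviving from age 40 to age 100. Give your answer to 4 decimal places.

0.0012

Survival from 40 to 100 is the product of surviving each interval: (1 − 0.0963) × (1 − 0.1007) × (1 − 0.1452) × (1 − 0.3020) × (1 − 0.7364) × (1 − 0.9906).
= 0.9037 × 0.8993 × 0.8548 × 0.6980 × 0.2636 × 0.0094 = 0.001201.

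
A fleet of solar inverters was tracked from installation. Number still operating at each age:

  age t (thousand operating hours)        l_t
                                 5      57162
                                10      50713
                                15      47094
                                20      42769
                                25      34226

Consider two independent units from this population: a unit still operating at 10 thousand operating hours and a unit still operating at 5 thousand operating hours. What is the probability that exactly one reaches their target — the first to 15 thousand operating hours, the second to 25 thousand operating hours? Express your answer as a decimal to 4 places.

0.4153

p₁ = l_15/l_10 = 47094/50713 = 0.928638; p₂ = l_25/l_5 = 34226/57162 = 0.598754.
P(exactly one) = p₁(1−p₂) + (1−p₁)p₂ = 0.372612 + 0.042728 = 0.415341.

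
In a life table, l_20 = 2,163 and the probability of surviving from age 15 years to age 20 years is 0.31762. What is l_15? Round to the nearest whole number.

6810

l_15 = l_20 / p = 2,163 / 0.31762 = 6810.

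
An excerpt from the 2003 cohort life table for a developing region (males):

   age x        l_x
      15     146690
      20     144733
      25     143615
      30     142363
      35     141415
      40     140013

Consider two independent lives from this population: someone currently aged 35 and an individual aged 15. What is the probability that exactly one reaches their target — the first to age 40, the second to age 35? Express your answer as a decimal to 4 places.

p₁ = l_40/l_35 = 140013/141415 = 0.990086; p₂ = l_35/l_15 = 141415/146690 = 0.964040.
P(exactly one) = p₁(1−p₂) + (1−p₁)p₂ = 0.035603 + 0.009557 = 0.045161.

0.0452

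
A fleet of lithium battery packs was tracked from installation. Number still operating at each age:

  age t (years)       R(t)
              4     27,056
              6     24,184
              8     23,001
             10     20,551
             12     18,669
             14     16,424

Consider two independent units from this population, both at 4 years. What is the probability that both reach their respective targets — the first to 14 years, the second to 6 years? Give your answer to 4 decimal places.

p₁ = R(14)/R(4) = 16,424/27,056 = 0.607037; p₂ = R(6)/R(4) = 24,184/27,056 = 0.893850.
P(both) = p₁ × p₂ = 0.607037 × 0.893850 = 0.542600.

0.5426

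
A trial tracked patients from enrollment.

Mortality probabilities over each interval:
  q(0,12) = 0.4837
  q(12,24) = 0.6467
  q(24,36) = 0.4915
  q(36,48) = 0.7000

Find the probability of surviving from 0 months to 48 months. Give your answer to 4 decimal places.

Survival from 0 to 48 is the product of surviving each interval: (1 − 0.4837) × (1 − 0.6467) × (1 − 0.4915) × (1 − 0.7000).
= 0.5163 × 0.3533 × 0.5085 × 0.3000 = 0.027826.

0.0278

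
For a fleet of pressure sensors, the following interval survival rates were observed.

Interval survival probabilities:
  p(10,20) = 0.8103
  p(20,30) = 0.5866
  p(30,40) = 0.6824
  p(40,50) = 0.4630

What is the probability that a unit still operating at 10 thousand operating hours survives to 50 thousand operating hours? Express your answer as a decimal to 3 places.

The overall survival probability is 0.8103 × 0.5866 × 0.6824 × 0.4630.
= 0.150179.

0.150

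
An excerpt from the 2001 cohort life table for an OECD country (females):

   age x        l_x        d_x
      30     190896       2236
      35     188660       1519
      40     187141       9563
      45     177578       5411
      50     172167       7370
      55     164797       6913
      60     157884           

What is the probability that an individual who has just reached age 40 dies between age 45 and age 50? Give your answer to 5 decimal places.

We want 5|5q40 = (l_45 − l_50)/l_40.
This is the probability of reaching 45 but not 50, conditional on being alive at 40: (l_45 − l_50) / l_40.
= (177578 − 172167) / 187141 = 5411 / 187141 = 0.028914.

0.02891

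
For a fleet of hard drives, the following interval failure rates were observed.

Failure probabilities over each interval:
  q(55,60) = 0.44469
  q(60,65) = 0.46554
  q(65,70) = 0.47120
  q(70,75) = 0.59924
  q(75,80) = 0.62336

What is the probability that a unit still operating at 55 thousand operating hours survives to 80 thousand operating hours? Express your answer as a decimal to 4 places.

Chaining the interval survival probabilities: (1 − 0.44469) × (1 − 0.46554) × (1 − 0.47120) × (1 − 0.59924) × (1 − 0.62336).
= 0.55531 × 0.53446 × 0.52880 × 0.40076 × 0.37664 = 0.023689.

0.0237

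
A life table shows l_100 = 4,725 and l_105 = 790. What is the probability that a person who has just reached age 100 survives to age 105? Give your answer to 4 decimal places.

0.1672

We want 5p100 = l_105/l_100.
The conditional survival probability is l_105/l_100 = 790/4,725 = 0.167196.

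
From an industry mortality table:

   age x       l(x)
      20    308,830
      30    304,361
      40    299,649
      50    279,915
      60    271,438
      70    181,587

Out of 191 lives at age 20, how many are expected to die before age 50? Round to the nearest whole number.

The relevant probability is 1 − 279,915/308,830 = 0.093628.
Expected number = 191 × 0.093628 = 18.

18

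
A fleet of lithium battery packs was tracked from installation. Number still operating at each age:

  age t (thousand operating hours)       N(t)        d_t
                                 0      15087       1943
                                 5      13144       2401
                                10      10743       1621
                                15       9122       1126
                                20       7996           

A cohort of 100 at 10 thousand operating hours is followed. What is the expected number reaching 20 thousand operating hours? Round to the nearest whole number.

The relevant probability is 7996/10743 = 0.744299.
Expected number = 100 × 0.744299 = 74.

74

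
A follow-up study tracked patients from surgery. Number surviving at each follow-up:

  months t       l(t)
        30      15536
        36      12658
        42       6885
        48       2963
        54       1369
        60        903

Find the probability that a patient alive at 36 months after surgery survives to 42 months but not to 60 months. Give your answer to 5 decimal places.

0.47259

This is the probability of reaching 42 but not 60, conditional on being alive at 36: (l(42) − l(60)) / l(36).
= (6885 − 903) / 12658 = 5982 / 12658 = 0.472587.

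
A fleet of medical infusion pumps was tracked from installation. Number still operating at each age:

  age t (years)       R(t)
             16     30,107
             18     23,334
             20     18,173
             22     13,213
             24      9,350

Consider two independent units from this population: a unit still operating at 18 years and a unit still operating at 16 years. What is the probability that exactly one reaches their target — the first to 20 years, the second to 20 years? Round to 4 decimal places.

0.4422

p₁ = R(20)/R(18) = 18,173/23,334 = 0.778821; p₂ = R(20)/R(16) = 18,173/30,107 = 0.603614.
P(exactly one) = p₁(1−p₂) + (1−p₁)p₂ = 0.308714 + 0.133507 = 0.442220.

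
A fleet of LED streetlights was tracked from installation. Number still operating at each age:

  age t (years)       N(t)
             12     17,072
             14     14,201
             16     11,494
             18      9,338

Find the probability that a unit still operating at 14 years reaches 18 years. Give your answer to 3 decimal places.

The conditional survival probability is N(18)/N(14) = 9,338/14,201 = 0.657559.

0.658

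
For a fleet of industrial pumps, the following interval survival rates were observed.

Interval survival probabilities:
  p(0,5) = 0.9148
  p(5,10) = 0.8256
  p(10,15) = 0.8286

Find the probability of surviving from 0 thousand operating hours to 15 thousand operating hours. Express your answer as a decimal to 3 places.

0.626

Survival from 0 to 15 is the product of surviving each interval: 0.9148 × 0.8256 × 0.8286.
= 0.625808.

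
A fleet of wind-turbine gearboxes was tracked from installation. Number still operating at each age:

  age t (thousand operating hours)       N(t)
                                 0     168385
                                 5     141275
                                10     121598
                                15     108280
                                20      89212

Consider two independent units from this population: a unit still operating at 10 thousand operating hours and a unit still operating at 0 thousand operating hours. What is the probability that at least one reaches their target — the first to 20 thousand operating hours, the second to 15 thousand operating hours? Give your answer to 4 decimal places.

p₁ = N(20)/N(10) = 89212/121598 = 0.733663; p₂ = N(15)/N(0) = 108280/168385 = 0.643050.
P(at least one) = 1 − (1−p₁)(1−p₂) = 1 − 0.266337 × 0.356950 = 0.904931.

0.9049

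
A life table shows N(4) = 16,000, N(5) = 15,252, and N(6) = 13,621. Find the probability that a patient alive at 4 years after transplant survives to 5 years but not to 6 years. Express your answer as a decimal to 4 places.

This is the probability of reaching 5 but not 6, conditional on being alive at 4: (N(5) − N(6)) / N(4).
= (15,252 − 13,621) / 16,000 = 1,631 / 16,000 = 0.101938.

0.1019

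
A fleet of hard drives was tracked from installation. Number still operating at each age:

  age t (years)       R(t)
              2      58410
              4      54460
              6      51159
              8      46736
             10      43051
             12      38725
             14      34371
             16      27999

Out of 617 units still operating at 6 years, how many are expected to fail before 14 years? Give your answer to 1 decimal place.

The relevant probability is 1 − 34371/51159 = 0.328153.
Expected number = 617 × 0.328153 = 202.5.

202.5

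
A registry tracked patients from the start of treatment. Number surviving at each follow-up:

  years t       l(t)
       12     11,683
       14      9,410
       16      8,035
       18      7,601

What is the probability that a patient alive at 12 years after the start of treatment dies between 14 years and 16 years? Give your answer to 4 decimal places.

This is the probability of reaching 14 but not 16, conditional on being alive at 12: (l(14) − l(16)) / l(12).
= (9,410 − 8,035) / 11,683 = 1,375 / 11,683 = 0.117692.

0.1177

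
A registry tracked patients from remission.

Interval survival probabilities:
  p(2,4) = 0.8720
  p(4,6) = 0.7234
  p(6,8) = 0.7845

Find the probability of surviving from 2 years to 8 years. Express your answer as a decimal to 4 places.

Survival from 2 to 8 is the product of surviving each interval: 0.8720 × 0.7234 × 0.7845.
= 0.494866.

0.4949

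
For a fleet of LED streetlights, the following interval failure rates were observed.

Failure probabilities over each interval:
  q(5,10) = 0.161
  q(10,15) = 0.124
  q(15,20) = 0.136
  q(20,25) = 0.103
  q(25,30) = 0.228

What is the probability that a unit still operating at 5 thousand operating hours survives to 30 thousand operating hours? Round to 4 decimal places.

P(survive 5→30) = (1 − 0.161) × (1 − 0.124) × (1 − 0.136) × (1 − 0.103) × (1 − 0.228).
= 0.839 × 0.876 × 0.864 × 0.897 × 0.772 = 0.439734.

0.4397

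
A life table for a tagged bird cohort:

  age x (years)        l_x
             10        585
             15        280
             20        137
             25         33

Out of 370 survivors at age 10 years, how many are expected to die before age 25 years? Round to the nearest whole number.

The relevant probability is 1 − 33/585 = 0.943590.
Expected number = 370 × 0.943590 = 349.

349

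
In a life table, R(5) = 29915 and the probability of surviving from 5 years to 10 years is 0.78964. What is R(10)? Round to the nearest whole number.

R(10) = R(5) × p = 29915 × 0.78964 = 23622.

23622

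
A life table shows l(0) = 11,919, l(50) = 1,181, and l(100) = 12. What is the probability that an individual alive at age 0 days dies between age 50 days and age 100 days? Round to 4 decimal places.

This is the probability of reaching 50 but not 100, conditional on being alive at 0: (l(50) − l(100)) / l(0).
= (1,181 − 12) / 11,919 = 1,169 / 11,919 = 0.098079.

0.0981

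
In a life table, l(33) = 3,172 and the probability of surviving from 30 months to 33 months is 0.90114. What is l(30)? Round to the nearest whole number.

3520

l(30) = l(33) / p = 3,172 / 0.90114 = 3520.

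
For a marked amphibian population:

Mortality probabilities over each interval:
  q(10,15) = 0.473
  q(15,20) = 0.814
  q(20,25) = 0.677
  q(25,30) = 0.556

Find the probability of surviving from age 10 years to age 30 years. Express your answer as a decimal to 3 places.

0.014

Chaining the interval survival probabilities: (1 − 0.473) × (1 − 0.814) × (1 − 0.677) × (1 − 0.556).
= 0.527 × 0.186 × 0.323 × 0.444 = 0.014058.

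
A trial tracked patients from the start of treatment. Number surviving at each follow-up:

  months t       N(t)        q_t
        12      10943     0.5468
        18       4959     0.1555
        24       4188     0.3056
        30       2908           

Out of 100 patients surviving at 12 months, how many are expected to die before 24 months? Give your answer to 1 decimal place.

The relevant probability is 1 − 4188/10943 = 0.617290.
Expected number = 100 × 0.617290 = 61.7.

61.7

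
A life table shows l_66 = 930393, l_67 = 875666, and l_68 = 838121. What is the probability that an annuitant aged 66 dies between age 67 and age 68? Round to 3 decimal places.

This is the probability of reaching 67 but not 68, conditional on being alive at 66: (l_67 − l_68) / l_66.
= (875666 − 838121) / 930393 = 37545 / 930393 = 0.040354.

0.040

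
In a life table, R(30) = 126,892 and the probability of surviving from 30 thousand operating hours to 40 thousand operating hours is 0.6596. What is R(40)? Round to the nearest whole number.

R(40) = R(30) × p = 126,892 × 0.6596 = 83698.

83698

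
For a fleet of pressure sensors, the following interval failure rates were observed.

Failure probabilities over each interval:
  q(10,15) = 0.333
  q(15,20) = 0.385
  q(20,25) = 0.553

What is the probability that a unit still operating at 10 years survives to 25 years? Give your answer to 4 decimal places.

0.1834

Chaining the interval survival probabilities: (1 − 0.333) × (1 − 0.385) × (1 − 0.553).
= 0.667 × 0.615 × 0.447 = 0.183362.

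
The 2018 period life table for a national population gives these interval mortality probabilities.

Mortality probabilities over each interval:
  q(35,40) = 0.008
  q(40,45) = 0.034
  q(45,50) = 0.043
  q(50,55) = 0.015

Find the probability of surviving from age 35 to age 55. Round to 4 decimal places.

Chaining the interval survival probabilities: (1 − 0.008) × (1 − 0.034) × (1 − 0.043) × (1 − 0.015).
= 0.992 × 0.966 × 0.957 × 0.985 = 0.903310.

0.9033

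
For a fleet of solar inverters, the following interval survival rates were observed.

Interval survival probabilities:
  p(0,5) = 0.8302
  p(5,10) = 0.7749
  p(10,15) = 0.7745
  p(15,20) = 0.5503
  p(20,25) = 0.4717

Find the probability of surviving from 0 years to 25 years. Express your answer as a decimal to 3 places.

0.129

P(survive 0→25) = 0.8302 × 0.7749 × 0.7745 × 0.5503 × 0.4717.
= 0.129335.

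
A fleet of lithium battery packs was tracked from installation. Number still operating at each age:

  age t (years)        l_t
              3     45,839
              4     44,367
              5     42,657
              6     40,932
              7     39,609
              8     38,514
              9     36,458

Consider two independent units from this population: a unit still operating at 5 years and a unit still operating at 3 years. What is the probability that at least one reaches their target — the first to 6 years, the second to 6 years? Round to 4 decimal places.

0.9957

p₁ = l_6/l_5 = 40,932/42,657 = 0.959561; p₂ = l_6/l_3 = 40,932/45,839 = 0.892951.
P(at least one) = 1 − (1−p₁)(1−p₂) = 1 − 0.040439 × 0.107049 = 0.995671.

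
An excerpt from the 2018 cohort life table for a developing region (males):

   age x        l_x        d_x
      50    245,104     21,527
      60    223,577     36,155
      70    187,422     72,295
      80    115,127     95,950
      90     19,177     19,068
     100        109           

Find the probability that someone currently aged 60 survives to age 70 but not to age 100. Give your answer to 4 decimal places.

0.8378

We want 10|30q60 = (l_70 − l_100)/l_60.
This is the probability of reaching 70 but not 100, conditional on being alive at 60: (l_70 − l_100) / l_60.
= (187,422 − 109) / 223,577 = 187,313 / 223,577 = 0.837801.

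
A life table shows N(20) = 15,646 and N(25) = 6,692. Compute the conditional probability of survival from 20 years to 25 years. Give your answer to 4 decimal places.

The conditional survival probability is N(25)/N(20) = 6,692/15,646 = 0.427713.

0.4277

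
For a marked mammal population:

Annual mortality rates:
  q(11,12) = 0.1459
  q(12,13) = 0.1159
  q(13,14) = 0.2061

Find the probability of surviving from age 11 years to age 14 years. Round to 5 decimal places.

The overall survival probability is (1 − 0.1459) × (1 − 0.1159) × (1 − 0.2061).
= 0.8541 × 0.8841 × 0.7939 = 0.599482.

0.59948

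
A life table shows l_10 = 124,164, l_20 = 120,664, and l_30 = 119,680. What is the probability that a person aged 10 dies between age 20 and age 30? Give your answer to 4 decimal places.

0.0079

We want 10|10q10 = (l_20 − l_30)/l_10.
This is the probability of reaching 20 but not 30, conditional on being alive at 10: (l_20 − l_30) / l_10.
= (120,664 − 119,680) / 124,164 = 984 / 124,164 = 0.007925.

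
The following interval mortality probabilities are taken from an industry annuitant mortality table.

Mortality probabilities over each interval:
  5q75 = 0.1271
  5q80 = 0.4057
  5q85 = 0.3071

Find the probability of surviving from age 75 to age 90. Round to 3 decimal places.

15p75 = (1 − 0.1271) × (1 − 0.4057) × (1 − 0.3071).
= 0.8729 × 0.5943 × 0.6929 = 0.359452.

0.359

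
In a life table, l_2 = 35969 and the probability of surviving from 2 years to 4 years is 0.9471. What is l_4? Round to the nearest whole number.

l_4 = l_2 × p = 35969 × 0.9471 = 34066.

34066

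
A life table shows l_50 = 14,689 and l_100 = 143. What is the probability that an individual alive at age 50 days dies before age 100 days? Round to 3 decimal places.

0.990

P(die before 100 | alive at 50) = 1 − l_100/l_50 = 1 − 143/14,689 = (14,546)/14,689 = 0.990265.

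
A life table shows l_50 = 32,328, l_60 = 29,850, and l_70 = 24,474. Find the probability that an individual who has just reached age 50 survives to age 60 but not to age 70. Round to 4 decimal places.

0.1663

We want 10|10q50 = (l_60 − l_70)/l_50.
This is the probability of reaching 60 but not 70, conditional on being alive at 50: (l_60 − l_70) / l_50.
= (29,850 − 24,474) / 32,328 = 5,376 / 32,328 = 0.166295.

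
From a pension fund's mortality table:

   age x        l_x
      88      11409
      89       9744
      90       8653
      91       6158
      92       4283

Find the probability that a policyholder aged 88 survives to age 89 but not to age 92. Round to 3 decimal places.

We want 1|3q88 = (l_89 − l_92)/l_88.
This is the probability of reaching 89 but not 92, conditional on being alive at 88: (l_89 − l_92) / l_88.
= (9744 − 4283) / 11409 = 5461 / 11409 = 0.478657.

0.479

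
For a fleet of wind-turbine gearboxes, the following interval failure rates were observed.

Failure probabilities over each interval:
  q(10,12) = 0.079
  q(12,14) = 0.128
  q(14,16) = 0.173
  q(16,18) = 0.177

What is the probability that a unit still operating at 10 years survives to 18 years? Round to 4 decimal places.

P(survive 10→18) = (1 − 0.079) × (1 − 0.128) × (1 − 0.173) × (1 − 0.177).
= 0.921 × 0.872 × 0.827 × 0.823 = 0.546615.

0.5466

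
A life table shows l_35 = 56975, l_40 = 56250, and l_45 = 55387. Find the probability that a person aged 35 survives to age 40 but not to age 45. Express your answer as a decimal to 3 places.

0.015

This is the probability of reaching 40 but not 45, conditional on being alive at 35: (l_40 − l_45) / l_35.
= (56250 − 55387) / 56975 = 863 / 56975 = 0.015147.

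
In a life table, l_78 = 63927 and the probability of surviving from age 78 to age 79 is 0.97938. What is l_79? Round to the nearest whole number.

l_79 = l_78 × p = 63927 × 0.97938 = 62609.

62609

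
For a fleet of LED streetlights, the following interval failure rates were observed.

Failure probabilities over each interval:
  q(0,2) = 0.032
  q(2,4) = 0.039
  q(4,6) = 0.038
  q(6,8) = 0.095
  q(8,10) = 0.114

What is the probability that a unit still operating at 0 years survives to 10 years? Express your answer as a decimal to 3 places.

0.718

The overall survival probability is (1 − 0.032) × (1 − 0.039) × (1 − 0.038) × (1 − 0.095) × (1 − 0.114).
= 0.968 × 0.961 × 0.962 × 0.905 × 0.886 = 0.717557.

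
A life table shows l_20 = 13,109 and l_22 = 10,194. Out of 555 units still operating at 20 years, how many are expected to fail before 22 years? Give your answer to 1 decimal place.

123.4

The relevant probability is 1 − 10,194/13,109 = 0.222366.
Expected number = 555 × 0.222366 = 123.4.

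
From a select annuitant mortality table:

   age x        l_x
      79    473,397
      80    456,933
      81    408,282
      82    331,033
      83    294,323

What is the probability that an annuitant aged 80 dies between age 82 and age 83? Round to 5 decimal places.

This is the probability of reaching 82 but not 83, conditional on being alive at 80: (l_82 − l_83) / l_80.
= (331,033 − 294,323) / 456,933 = 36,710 / 456,933 = 0.080340.

0.08034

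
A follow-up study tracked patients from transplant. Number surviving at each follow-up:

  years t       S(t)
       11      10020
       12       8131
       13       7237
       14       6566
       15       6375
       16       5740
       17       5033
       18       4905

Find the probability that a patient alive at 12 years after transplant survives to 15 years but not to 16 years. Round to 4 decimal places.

0.0781

This is the probability of reaching 15 but not 16, conditional on being alive at 12: (S(15) − S(16)) / S(12).
= (6375 − 5740) / 8131 = 635 / 8131 = 0.078096.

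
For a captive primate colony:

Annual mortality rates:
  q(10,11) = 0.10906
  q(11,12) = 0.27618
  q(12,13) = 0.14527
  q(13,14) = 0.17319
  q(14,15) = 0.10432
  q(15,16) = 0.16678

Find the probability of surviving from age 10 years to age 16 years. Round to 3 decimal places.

0.340

The overall survival probability is (1 − 0.10906) × (1 − 0.27618) × (1 − 0.14527) × (1 − 0.17319) × (1 − 0.10432) × (1 − 0.16678).
= 0.89094 × 0.72382 × 0.85473 × 0.82681 × 0.89568 × 0.83322 = 0.340115.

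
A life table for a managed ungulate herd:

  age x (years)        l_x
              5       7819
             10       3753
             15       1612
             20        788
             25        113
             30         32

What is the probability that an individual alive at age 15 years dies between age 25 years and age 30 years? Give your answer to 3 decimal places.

0.050

This is the probability of reaching 25 but not 30, conditional on being alive at 15: (l_25 − l_30) / l_15.
= (113 − 32) / 1612 = 81 / 1612 = 0.050248.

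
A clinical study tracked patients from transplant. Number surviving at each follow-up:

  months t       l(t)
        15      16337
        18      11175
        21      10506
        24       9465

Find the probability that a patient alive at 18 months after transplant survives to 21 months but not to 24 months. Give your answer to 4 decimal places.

0.0932

This is the probability of reaching 21 but not 24, conditional on being alive at 18: (l(21) − l(24)) / l(18).
= (10506 − 9465) / 11175 = 1041 / 11175 = 0.093154.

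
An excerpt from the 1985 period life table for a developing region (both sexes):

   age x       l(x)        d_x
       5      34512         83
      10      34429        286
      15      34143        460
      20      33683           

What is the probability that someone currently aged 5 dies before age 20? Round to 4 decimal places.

P(die before 20 | alive at 5) = 1 − l(20)/l(5) = 1 − 33683/34512 = (829)/34512 = 0.024021.

0.0240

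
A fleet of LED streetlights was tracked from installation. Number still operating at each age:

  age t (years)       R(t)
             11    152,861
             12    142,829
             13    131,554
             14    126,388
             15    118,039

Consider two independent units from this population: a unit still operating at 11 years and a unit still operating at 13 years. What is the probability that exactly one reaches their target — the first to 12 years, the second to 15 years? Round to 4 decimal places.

p₁ = R(12)/R(11) = 142,829/152,861 = 0.934372; p₂ = R(15)/R(13) = 118,039/131,554 = 0.897267.
P(exactly one) = p₁(1−p₂) + (1−p₁)p₂ = 0.095991 + 0.058886 = 0.154877.

0.1549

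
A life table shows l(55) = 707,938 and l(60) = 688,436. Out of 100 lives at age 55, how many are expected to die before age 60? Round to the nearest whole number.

The relevant probability is 1 − 688,436/707,938 = 0.027548.
Expected number = 100 × 0.027548 = 3.

3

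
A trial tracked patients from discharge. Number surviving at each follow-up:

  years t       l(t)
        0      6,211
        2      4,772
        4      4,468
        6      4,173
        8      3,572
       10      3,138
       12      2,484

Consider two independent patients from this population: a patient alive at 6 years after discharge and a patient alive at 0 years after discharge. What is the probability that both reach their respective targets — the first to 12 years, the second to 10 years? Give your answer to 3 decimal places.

0.301

p₁ = l(12)/l(6) = 2,484/4,173 = 0.595255; p₂ = l(10)/l(0) = 3,138/6,211 = 0.505233.
P(both) = p₁ × p₂ = 0.595255 × 0.505233 = 0.300742.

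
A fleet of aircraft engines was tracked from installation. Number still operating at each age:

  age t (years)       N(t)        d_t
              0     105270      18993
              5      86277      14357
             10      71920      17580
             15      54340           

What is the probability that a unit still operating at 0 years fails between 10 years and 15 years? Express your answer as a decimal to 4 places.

0.1670

This is the probability of reaching 10 but not 15, conditional on being operational at 0: (N(10) − N(15)) / N(0).
= (71920 − 54340) / 105270 = 17580 / 105270 = 0.166999.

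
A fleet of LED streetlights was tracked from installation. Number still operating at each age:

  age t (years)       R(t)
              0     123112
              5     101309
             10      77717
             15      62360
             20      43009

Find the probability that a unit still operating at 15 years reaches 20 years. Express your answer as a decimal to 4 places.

The conditional survival probability is R(20)/R(15) = 43009/62360 = 0.689689.

0.6897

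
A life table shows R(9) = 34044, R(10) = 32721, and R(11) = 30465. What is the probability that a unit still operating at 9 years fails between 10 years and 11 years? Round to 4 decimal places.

0.0663

This is the probability of reaching 10 but not 11, conditional on being operational at 9: (R(10) − R(11)) / R(9).
= (32721 − 30465) / 34044 = 2256 / 34044 = 0.066267.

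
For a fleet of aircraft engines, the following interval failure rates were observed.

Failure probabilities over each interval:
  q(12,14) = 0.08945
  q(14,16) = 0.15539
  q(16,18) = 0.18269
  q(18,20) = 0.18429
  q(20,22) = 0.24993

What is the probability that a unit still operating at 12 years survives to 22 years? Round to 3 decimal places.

0.385

The overall survival probability is (1 − 0.08945) × (1 − 0.15539) × (1 − 0.18269) × (1 − 0.18429) × (1 − 0.24993).
= 0.91055 × 0.84461 × 0.81731 × 0.81571 × 0.75007 = 0.384578.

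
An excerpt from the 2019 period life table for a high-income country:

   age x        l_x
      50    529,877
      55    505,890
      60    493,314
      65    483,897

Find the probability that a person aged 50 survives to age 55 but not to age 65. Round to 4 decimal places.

This is the probability of reaching 55 but not 65, conditional on being alive at 50: (l_55 − l_65) / l_50.
= (505,890 − 483,897) / 529,877 = 21,993 / 529,877 = 0.041506.

0.0415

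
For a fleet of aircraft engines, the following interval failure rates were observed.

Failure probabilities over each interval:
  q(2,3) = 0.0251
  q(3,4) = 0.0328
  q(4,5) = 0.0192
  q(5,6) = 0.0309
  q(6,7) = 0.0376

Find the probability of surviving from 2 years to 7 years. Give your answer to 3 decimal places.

Chaining the interval survival probabilities: (1 − 0.0251) × (1 − 0.0328) × (1 − 0.0192) × (1 − 0.0309) × (1 − 0.0376).
= 0.9749 × 0.9672 × 0.9808 × 0.9691 × 0.9624 = 0.862544.

0.863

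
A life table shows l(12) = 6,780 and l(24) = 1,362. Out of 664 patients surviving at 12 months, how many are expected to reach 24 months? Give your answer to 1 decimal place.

133.4

The relevant probability is 1,362/6,780 = 0.200885.
Expected number = 664 × 0.200885 = 133.4.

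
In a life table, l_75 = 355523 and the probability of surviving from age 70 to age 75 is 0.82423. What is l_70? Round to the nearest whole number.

l_70 = l_75 / p = 355523 / 0.82423 = 431340.

431340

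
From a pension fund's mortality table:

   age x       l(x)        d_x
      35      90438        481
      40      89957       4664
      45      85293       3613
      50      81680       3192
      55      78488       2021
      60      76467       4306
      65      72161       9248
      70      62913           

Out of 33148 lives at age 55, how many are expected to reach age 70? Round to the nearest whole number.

26570

The relevant probability is 62913/78488 = 0.801562.
Expected number = 33148 × 0.801562 = 26570.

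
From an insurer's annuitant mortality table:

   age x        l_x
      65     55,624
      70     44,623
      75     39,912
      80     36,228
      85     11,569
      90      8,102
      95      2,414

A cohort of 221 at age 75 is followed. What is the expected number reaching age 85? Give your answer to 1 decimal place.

64.1

The relevant probability is 11,569/39,912 = 0.289863.
Expected number = 221 × 0.289863 = 64.1.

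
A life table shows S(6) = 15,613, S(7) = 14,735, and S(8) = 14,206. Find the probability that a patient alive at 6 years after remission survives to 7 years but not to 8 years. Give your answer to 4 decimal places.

0.0339

This is the probability of reaching 7 but not 8, conditional on being alive at 6: (S(7) − S(8)) / S(6).
= (14,735 − 14,206) / 15,613 = 529 / 15,613 = 0.033882.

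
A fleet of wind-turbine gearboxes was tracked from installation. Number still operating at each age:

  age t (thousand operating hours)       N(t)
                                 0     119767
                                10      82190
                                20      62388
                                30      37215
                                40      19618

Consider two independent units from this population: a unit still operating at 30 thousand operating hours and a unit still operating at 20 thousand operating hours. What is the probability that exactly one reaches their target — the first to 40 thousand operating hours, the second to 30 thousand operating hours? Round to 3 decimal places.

p₁ = N(40)/N(30) = 19618/37215 = 0.527153; p₂ = N(30)/N(20) = 37215/62388 = 0.596509.
P(exactly one) = p₁(1−p₂) + (1−p₁)p₂ = 0.212701 + 0.282057 = 0.494759.

0.495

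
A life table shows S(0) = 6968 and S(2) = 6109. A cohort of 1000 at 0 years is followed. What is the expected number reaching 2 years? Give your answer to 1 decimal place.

876.7

The relevant probability is 6109/6968 = 0.876722.
Expected number = 1000 × 0.876722 = 876.7.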